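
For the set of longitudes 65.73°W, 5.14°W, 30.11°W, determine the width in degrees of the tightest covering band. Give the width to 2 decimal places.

60.59°

Sort the longitudes: -65.73°, -30.11°, -5.14°.
Eastward gaps between consecutive values (wrapping around): 35.62°, 24.97°, 299.41°.
Largest gap = 299.41° ⇒ minimal covering band is its complement: 360° − 299.41° = 60.59°.
Band runs from -65.73° eastward to -5.14°.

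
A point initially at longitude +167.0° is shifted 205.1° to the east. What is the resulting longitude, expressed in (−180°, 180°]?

Start at +167.0°; shift +205.1° → +372.1°.
+372.1° lies outside (−180°, 180°]; subtract 360° → +12.1°.

+12.1°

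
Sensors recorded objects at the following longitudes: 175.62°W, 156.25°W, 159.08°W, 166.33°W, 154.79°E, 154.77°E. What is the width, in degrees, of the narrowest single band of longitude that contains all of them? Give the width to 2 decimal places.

Sort the longitudes: -175.62°, -166.33°, -159.08°, -156.25°, +154.77°, +154.79°.
Eastward gaps between consecutive values (wrapping around): 9.29°, 7.25°, 2.83°, 311.02°, 0.02°, 29.59°.
Largest gap = 311.02° ⇒ minimal covering band is its complement: 360° − 311.02° = 48.98°.
Band runs from +154.77° eastward to -156.25°, crossing the antimeridian.

48.98°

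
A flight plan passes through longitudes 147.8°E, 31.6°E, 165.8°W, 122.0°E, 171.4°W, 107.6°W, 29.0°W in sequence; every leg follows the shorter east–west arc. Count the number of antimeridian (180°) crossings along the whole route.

3

Leg 1: +147.8° → +31.6°, shortest Δλ = -116.2° (west) — does not cross 180°.
Leg 2: +31.6° → -165.8°, shortest Δλ = 162.6° (east) — crosses 180°.
Leg 3: -165.8° → +122.0°, shortest Δλ = -72.2° (west) — crosses 180°.
Leg 4: +122.0° → -171.4°, shortest Δλ = 66.6° (east) — crosses 180°.
Leg 5: -171.4° → -107.6°, shortest Δλ = 63.8° (east) — does not cross 180°.
Leg 6: -107.6° → -29.0°, shortest Δλ = 78.6° (east) — does not cross 180°.
Total crossings: 3.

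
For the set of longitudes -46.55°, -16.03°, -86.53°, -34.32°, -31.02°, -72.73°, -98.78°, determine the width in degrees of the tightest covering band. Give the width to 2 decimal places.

Sort the longitudes: -98.78°, -86.53°, -72.73°, -46.55°, -34.32°, -31.02°, -16.03°.
Eastward gaps between consecutive values (wrapping around): 12.25°, 13.80°, 26.18°, 12.23°, 3.30°, 14.99°, 277.25°.
Largest gap = 277.25° ⇒ minimal covering band is its complement: 360° − 277.25° = 82.75°.
Band runs from -98.78° eastward to -16.03°.

82.75°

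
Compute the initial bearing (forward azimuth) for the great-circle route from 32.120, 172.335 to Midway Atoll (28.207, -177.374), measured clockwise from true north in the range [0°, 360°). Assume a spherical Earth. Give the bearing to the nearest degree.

111°

Δλ = -177.374 − 172.335 = -349.709°; wrapped into (−180°, 180°]: 10.291°.
θ = atan2( sin Δλ · cos φ₂ , cos φ₁ · sin φ₂ − sin φ₁ · cos φ₂ · cos Δλ )
  = atan2(0.15743, -0.06070) = 111.086° → normalised to [0°, 360°): 111.086°.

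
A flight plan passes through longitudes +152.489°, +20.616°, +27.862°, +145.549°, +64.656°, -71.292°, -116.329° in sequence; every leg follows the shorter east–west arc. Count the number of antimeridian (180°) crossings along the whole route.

0

Leg 1: +152.489° → +20.616°, shortest Δλ = -131.873° (west) — does not cross 180°.
Leg 2: +20.616° → +27.862°, shortest Δλ = 7.246° (east) — does not cross 180°.
Leg 3: +27.862° → +145.549°, shortest Δλ = 117.687° (east) — does not cross 180°.
Leg 4: +145.549° → +64.656°, shortest Δλ = -80.893° (west) — does not cross 180°.
Leg 5: +64.656° → -71.292°, shortest Δλ = -135.948° (west) — does not cross 180°.
Leg 6: -71.292° → -116.329°, shortest Δλ = -45.037° (west) — does not cross 180°.
Total crossings: 0.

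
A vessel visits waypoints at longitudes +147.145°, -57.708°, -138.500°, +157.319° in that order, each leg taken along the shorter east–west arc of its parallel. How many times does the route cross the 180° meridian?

Leg 1: +147.145° → -57.708°, shortest Δλ = 155.147° (east) — crosses 180°.
Leg 2: -57.708° → -138.500°, shortest Δλ = -80.792° (west) — does not cross 180°.
Leg 3: -138.500° → +157.319°, shortest Δλ = -64.181° (west) — crosses 180°.
Total crossings: 2.

2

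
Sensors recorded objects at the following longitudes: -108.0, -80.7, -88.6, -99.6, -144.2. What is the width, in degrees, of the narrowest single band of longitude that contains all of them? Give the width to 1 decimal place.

63.5°

Sort the longitudes: -144.2°, -108.0°, -99.6°, -88.6°, -80.7°.
Eastward gaps between consecutive values (wrapping around): 36.2°, 8.4°, 11.0°, 7.9°, 296.5°.
Largest gap = 296.5° ⇒ minimal covering band is its complement: 360° − 296.5° = 63.5°.
Band runs from -144.2° eastward to -80.7°.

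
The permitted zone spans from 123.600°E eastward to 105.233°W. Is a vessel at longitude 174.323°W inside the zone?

Yes

Band width going east from +123.600° to -105.233°: ((-105.233 − 123.600) mod 360) = 131.167°.
Offset of -174.323° east of the west edge: ((-174.323 − 123.600) mod 360) = 62.077°.
62.077° ≤ 131.167° ⇒ inside.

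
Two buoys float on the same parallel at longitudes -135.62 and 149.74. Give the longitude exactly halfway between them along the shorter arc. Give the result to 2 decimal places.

Signed shortest Δλ from -135.62° to +149.74° is -74.64°.
Midpoint longitude = -135.62° + (-74.64°)/2 = -135.62° − 37.32° = -172.94°.
(The naïve average (-135.62 + +149.74)/2 = 7.06° is on the wrong side of the globe.)

-172.94°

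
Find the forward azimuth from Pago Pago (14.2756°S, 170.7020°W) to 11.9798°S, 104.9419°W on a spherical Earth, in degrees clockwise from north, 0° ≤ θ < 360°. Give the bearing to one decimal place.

Δλ = -104.9419 − -170.7020 = 65.7601°.
θ = atan2( sin Δλ · cos φ₂ , cos φ₁ · sin φ₂ − sin φ₁ · cos φ₂ · cos Δλ )
  = atan2(0.89198, -0.10212) = 96.531° → normalised to [0°, 360°): 96.531°.

96.5°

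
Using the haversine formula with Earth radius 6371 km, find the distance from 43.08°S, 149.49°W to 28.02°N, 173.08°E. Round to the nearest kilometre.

8782 km

Δλ = 173.08 − -149.49 = 322.57°; wrapped into (−180°, 180°]: -37.43°.
Δφ = 28.02 − -43.08 = 71.10°.
a = sin²(Δφ/2) + cos φ₁ · cos φ₂ · sin²(Δλ/2) = 0.404423.
c = 2·atan2(√a, √(1−a)) = 1.37846 rad → d = 6371·c ≈ 8782.16 km.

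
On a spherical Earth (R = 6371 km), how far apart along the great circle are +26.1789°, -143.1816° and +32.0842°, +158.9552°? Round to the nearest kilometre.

5593 km

Δλ = 158.9552 − -143.1816 = 302.1368°; wrapped into (−180°, 180°]: -57.8632°.
Δφ = 32.0842 − 26.1789 = 5.9053°.
a = sin²(Δφ/2) + cos φ₁ · cos φ₂ · sin²(Δλ/2) = 0.180599.
c = 2·atan2(√a, √(1−a)) = 0.87786 rad → d = 6371·c ≈ 5592.81 km.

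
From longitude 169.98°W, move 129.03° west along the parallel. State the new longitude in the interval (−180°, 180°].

Start at -169.98°; shift −129.03° → -299.01°.
-299.01° lies outside (−180°, 180°]; add 360° → +60.99°.

60.99°E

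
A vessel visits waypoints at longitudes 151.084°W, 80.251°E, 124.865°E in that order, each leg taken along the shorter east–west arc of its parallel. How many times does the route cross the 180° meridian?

Leg 1: -151.084° → +80.251°, shortest Δλ = -128.665° (west) — crosses 180°.
Leg 2: +80.251° → +124.865°, shortest Δλ = 44.614° (east) — does not cross 180°.
Total crossings: 1.

1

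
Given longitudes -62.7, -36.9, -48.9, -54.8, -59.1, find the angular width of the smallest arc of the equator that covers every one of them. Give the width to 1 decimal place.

25.8°

Sort the longitudes: -62.7°, -59.1°, -54.8°, -48.9°, -36.9°.
Eastward gaps between consecutive values (wrapping around): 3.6°, 4.3°, 5.9°, 12.0°, 334.2°.
Largest gap = 334.2° ⇒ minimal covering band is its complement: 360° − 334.2° = 25.8°.
Band runs from -62.7° eastward to -36.9°.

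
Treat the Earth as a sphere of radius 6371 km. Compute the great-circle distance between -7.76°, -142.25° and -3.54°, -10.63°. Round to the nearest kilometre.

14503 km

Δλ = -10.63 − -142.25 = 131.62°.
Δφ = -3.54 − -7.76 = 4.22°.
a = sin²(Δφ/2) + cos φ₁ · cos φ₂ · sin²(Δλ/2) = 0.824256.
c = 2·atan2(√a, √(1−a)) = 2.27642 rad → d = 6371·c ≈ 14503.10 km.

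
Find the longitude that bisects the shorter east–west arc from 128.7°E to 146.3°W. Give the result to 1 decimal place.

Signed shortest Δλ from +128.7° to -146.3° is +85.0°.
Midpoint longitude = +128.7° + (+85.0°)/2 = +128.7° + 42.5° = +171.2°.
(The naïve average (+128.7 + -146.3)/2 = -8.8° is on the wrong side of the globe.)

171.2°E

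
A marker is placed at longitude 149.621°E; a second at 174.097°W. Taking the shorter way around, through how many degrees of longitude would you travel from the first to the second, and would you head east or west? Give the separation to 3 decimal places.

Raw difference: -174.097 − 149.621 = -323.718°.
Normalise into (−180°, 180°]: -323.718° + 360° = 36.282°.
Positive ⇒ the second point lies to the east; separation 36.282°.

36.282° east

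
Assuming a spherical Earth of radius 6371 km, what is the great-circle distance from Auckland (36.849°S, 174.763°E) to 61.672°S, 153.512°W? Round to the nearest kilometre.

3524 km

Δλ = -153.512 − 174.763 = -328.275°; wrapped into (−180°, 180°]: 31.725°.
Δφ = -61.672 − -36.849 = -24.823°.
a = sin²(Δφ/2) + cos φ₁ · cos φ₂ · sin²(Δλ/2) = 0.074564.
c = 2·atan2(√a, √(1−a)) = 0.55315 rad → d = 6371·c ≈ 3524.14 km.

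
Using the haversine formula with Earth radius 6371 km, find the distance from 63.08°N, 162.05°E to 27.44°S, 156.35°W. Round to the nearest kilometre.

Δλ = -156.35 − 162.05 = -318.40°; wrapped into (−180°, 180°]: 41.60°.
Δφ = -27.44 − 63.08 = -90.52°.
a = sin²(Δφ/2) + cos φ₁ · cos φ₂ · sin²(Δλ/2) = 0.555206.
c = 2·atan2(√a, √(1−a)) = 1.68143 rad → d = 6371·c ≈ 10712.42 km.

10712 km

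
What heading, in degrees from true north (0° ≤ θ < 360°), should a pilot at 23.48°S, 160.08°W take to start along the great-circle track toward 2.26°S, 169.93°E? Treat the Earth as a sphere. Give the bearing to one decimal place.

301.7°

Δλ = 169.93 − -160.08 = 330.01°; wrapped into (−180°, 180°]: -29.99°.
θ = atan2( sin Δλ · cos φ₂ , cos φ₁ · sin φ₂ − sin φ₁ · cos φ₂ · cos Δλ )
  = atan2(-0.49946, 0.30865) = -58.286° → normalised to [0°, 360°): 301.714°.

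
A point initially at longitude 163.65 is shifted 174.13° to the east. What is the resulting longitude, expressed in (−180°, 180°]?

Start at +163.65°; shift +174.13° → +337.78°.
+337.78° lies outside (−180°, 180°]; subtract 360° → -22.22°.

-22.22°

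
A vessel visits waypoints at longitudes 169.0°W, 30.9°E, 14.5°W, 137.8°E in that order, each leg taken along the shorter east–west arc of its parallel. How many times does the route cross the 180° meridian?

Leg 1: -169.0° → +30.9°, shortest Δλ = -160.1° (west) — crosses 180°.
Leg 2: +30.9° → -14.5°, shortest Δλ = -45.4° (west) — does not cross 180°.
Leg 3: -14.5° → +137.8°, shortest Δλ = 152.3° (east) — does not cross 180°.
Total crossings: 1.

1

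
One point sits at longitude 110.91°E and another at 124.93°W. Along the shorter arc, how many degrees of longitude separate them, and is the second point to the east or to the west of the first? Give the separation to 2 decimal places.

Raw difference: -124.93 − 110.91 = -235.84°.
Normalise into (−180°, 180°]: -235.84° + 360° = 124.16°.
Positive ⇒ the second point lies to the east; separation 124.16°.

124.16° east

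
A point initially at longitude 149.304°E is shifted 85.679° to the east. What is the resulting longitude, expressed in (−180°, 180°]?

Start at +149.304°; shift +85.679° → +234.983°.
+234.983° lies outside (−180°, 180°]; subtract 360° → -125.017°.

125.017°W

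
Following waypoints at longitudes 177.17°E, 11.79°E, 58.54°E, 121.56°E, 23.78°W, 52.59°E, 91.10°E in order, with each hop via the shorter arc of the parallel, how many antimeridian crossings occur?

Leg 1: +177.17° → +11.79°, shortest Δλ = -165.38° (west) — does not cross 180°.
Leg 2: +11.79° → +58.54°, shortest Δλ = 46.75° (east) — does not cross 180°.
Leg 3: +58.54° → +121.56°, shortest Δλ = 63.02° (east) — does not cross 180°.
Leg 4: +121.56° → -23.78°, shortest Δλ = -145.34° (west) — does not cross 180°.
Leg 5: -23.78° → +52.59°, shortest Δλ = 76.37° (east) — does not cross 180°.
Leg 6: +52.59° → +91.10°, shortest Δλ = 38.51° (east) — does not cross 180°.
Total crossings: 0.

0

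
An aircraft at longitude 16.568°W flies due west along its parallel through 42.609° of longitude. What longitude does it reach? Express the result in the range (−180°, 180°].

Start at -16.568°; shift −42.609° → -59.177°.
-59.177° already lies in (−180°, 180°].

59.177°W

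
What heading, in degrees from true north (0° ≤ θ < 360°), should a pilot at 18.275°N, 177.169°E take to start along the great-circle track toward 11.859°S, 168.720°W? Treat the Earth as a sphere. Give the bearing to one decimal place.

Δλ = -168.720 − 177.169 = -345.889°; wrapped into (−180°, 180°]: 14.111°.
θ = atan2( sin Δλ · cos φ₂ , cos φ₁ · sin φ₂ − sin φ₁ · cos φ₂ · cos Δλ )
  = atan2(0.23860, -0.49276) = 154.164° → normalised to [0°, 360°): 154.164°.

154.2°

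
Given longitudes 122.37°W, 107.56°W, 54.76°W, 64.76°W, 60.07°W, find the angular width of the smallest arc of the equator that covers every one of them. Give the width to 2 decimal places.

67.61°

Sort the longitudes: -122.37°, -107.56°, -64.76°, -60.07°, -54.76°.
Eastward gaps between consecutive values (wrapping around): 14.81°, 42.80°, 4.69°, 5.31°, 292.39°.
Largest gap = 292.39° ⇒ minimal covering band is its complement: 360° − 292.39° = 67.61°.
Band runs from -122.37° eastward to -54.76°.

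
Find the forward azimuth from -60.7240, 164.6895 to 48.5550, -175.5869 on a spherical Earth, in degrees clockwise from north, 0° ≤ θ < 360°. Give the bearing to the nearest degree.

Δλ = -175.5869 − 164.6895 = -340.2764°; wrapped into (−180°, 180°]: 19.7236°.
θ = atan2( sin Δλ · cos φ₂ , cos φ₁ · sin φ₂ − sin φ₁ · cos φ₂ · cos Δλ )
  = atan2(0.22338, 0.91005) = 13.791° → normalised to [0°, 360°): 13.791°.

14°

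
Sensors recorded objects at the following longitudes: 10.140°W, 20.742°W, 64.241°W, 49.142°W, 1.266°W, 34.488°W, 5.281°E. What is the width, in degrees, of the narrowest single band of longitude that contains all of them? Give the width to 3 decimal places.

69.522°

Sort the longitudes: -64.241°, -49.142°, -34.488°, -20.742°, -10.140°, -1.266°, +5.281°.
Eastward gaps between consecutive values (wrapping around): 15.099°, 14.654°, 13.746°, 10.602°, 8.874°, 6.547°, 290.478°.
Largest gap = 290.478° ⇒ minimal covering band is its complement: 360° − 290.478° = 69.522°.
Band runs from -64.241° eastward to +5.281°.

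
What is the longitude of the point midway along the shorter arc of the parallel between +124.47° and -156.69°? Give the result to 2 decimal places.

+163.89°

Signed shortest Δλ from +124.47° to -156.69° is +78.84°.
Midpoint longitude = +124.47° + (+78.84°)/2 = +124.47° + 39.42° = +163.89°.
(The naïve average (+124.47 + -156.69)/2 = -16.11° is on the wrong side of the globe.)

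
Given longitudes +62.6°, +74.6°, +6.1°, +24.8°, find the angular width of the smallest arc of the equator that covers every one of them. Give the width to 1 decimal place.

68.5°

Sort the longitudes: +6.1°, +24.8°, +62.6°, +74.6°.
Eastward gaps between consecutive values (wrapping around): 18.7°, 37.8°, 12.0°, 291.5°.
Largest gap = 291.5° ⇒ minimal covering band is its complement: 360° − 291.5° = 68.5°.
Band runs from +6.1° eastward to +74.6°.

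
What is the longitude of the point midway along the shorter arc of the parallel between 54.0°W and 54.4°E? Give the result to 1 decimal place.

0.2°E

Signed shortest Δλ from -54.0° to +54.4° is +108.4°.
Midpoint longitude = -54.0° + (+108.4°)/2 = -54.0° + 54.2° = +0.2°.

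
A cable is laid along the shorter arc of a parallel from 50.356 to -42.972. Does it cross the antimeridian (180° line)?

No

Signed shortest Δλ = ((-42.972 − 50.356 + 180) mod 360) − 180 = -93.328°.
Going west by 93.328° from +50.356° reaches -42.972° without touching 180°.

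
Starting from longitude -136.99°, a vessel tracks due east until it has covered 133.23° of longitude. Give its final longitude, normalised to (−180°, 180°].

Start at -136.99°; shift +133.23° → -3.76°.
-3.76° already lies in (−180°, 180°].

-3.76°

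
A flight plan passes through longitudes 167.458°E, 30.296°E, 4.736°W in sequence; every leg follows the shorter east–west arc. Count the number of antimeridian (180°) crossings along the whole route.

0

Leg 1: +167.458° → +30.296°, shortest Δλ = -137.162° (west) — does not cross 180°.
Leg 2: +30.296° → -4.736°, shortest Δλ = -35.032° (west) — does not cross 180°.
Total crossings: 0.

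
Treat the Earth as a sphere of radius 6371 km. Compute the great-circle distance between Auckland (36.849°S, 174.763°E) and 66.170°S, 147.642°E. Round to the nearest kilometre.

3697 km

Δλ = 147.642 − 174.763 = -27.121°.
Δφ = -66.170 − -36.849 = -29.321°.
a = sin²(Δφ/2) + cos φ₁ · cos φ₂ · sin²(Δλ/2) = 0.081830.
c = 2·atan2(√a, √(1−a)) = 0.58022 rad → d = 6371·c ≈ 3696.60 km.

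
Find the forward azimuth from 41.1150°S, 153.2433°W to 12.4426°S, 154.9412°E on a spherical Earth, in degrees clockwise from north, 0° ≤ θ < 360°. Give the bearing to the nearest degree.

Δλ = 154.9412 − -153.2433 = 308.1845°; wrapped into (−180°, 180°]: -51.8155°.
θ = atan2( sin Δλ · cos φ₂ , cos φ₁ · sin φ₂ − sin φ₁ · cos φ₂ · cos Δλ )
  = atan2(-0.76756, 0.23463) = -73.002° → normalised to [0°, 360°): 286.998°.

287°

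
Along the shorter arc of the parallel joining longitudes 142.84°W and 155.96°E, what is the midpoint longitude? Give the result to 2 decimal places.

Signed shortest Δλ from -142.84° to +155.96° is -61.20°.
Midpoint longitude = -142.84° + (-61.20°)/2 = -142.84° − 30.60° = -173.44°.
(The naïve average (-142.84 + +155.96)/2 = 6.56° is on the wrong side of the globe.)

173.44°W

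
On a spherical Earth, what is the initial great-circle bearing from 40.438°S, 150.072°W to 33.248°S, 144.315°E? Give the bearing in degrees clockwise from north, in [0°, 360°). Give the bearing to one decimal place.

Δλ = 144.315 − -150.072 = 294.387°; wrapped into (−180°, 180°]: -65.613°.
θ = atan2( sin Δλ · cos φ₂ , cos φ₁ · sin φ₂ − sin φ₁ · cos φ₂ · cos Δλ )
  = atan2(-0.76169, -0.19331) = -104.241° → normalised to [0°, 360°): 255.759°.

255.8°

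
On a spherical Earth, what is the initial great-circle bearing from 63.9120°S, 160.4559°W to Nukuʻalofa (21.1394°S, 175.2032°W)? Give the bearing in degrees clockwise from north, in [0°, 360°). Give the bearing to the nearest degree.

340°

Δλ = -175.2032 − -160.4559 = -14.7473°.
θ = atan2( sin Δλ · cos φ₂ , cos φ₁ · sin φ₂ − sin φ₁ · cos φ₂ · cos Δλ )
  = atan2(-0.23743, 0.65150) = -20.023° → normalised to [0°, 360°): 339.977°.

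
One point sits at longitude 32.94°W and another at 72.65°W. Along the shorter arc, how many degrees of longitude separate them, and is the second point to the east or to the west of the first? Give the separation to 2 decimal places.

Raw difference: -72.65 − -32.94 = -39.71°.
Normalise into (−180°, 180°]: -39.71° stays -39.71°.
Negative ⇒ the second point lies to the west; separation 39.71°.

39.71° west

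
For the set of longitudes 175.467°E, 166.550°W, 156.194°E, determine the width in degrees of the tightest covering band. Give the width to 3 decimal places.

Sort the longitudes: -166.550°, +156.194°, +175.467°.
Eastward gaps between consecutive values (wrapping around): 322.744°, 19.273°, 17.983°.
Largest gap = 322.744° ⇒ minimal covering band is its complement: 360° − 322.744° = 37.256°.
Band runs from +156.194° eastward to -166.550°, crossing the antimeridian.

37.256°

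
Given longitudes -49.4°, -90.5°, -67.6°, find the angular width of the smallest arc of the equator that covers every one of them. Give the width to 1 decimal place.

Sort the longitudes: -90.5°, -67.6°, -49.4°.
Eastward gaps between consecutive values (wrapping around): 22.9°, 18.2°, 318.9°.
Largest gap = 318.9° ⇒ minimal covering band is its complement: 360° − 318.9° = 41.1°.
Band runs from -90.5° eastward to -49.4°.

41.1°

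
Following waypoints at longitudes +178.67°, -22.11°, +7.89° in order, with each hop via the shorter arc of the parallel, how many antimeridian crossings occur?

1

Leg 1: +178.67° → -22.11°, shortest Δλ = 159.22° (east) — crosses 180°.
Leg 2: -22.11° → +7.89°, shortest Δλ = 30.0° (east) — does not cross 180°.
Total crossings: 1.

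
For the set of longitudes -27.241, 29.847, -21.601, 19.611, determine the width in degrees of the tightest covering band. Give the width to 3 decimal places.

Sort the longitudes: -27.241°, -21.601°, +19.611°, +29.847°.
Eastward gaps between consecutive values (wrapping around): 5.640°, 41.212°, 10.236°, 302.912°.
Largest gap = 302.912° ⇒ minimal covering band is its complement: 360° − 302.912° = 57.088°.
Band runs from -27.241° eastward to +29.847°.

57.088°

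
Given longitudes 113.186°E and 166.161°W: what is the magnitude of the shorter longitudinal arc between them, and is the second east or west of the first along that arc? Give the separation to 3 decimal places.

Raw difference: -166.161 − 113.186 = -279.347°.
Normalise into (−180°, 180°]: -279.347° + 360° = 80.653°.
Positive ⇒ the second point lies to the east; separation 80.653°.

80.653° east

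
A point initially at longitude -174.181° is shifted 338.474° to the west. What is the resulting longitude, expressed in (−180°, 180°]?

Start at -174.181°; shift −338.474° → -512.655°.
-512.655° lies outside (−180°, 180°]; add 360° → -152.655°.

-152.655°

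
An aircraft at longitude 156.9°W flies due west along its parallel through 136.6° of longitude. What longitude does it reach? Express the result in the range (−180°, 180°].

66.5°E

Start at -156.9°; shift −136.6° → -293.5°.
-293.5° lies outside (−180°, 180°]; add 360° → +66.5°.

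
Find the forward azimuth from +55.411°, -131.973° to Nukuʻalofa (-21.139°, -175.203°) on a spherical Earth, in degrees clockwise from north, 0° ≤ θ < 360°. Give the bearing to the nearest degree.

Δλ = -175.203 − -131.973 = -43.230°.
θ = atan2( sin Δλ · cos φ₂ , cos φ₁ · sin φ₂ − sin φ₁ · cos φ₂ · cos Δλ )
  = atan2(-0.63884, -0.76419) = -140.105° → normalised to [0°, 360°): 219.895°.

220°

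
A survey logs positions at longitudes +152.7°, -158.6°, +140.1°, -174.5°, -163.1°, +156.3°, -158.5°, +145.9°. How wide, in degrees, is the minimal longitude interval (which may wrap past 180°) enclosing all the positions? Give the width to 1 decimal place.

Sort the longitudes: -174.5°, -163.1°, -158.6°, -158.5°, +140.1°, +145.9°, +152.7°, +156.3°.
Eastward gaps between consecutive values (wrapping around): 11.4°, 4.5°, 0.1°, 298.6°, 5.8°, 6.8°, 3.6°, 29.2°.
Largest gap = 298.6° ⇒ minimal covering band is its complement: 360° − 298.6° = 61.4°.
Band runs from +140.1° eastward to -158.5°, crossing the antimeridian.

61.4°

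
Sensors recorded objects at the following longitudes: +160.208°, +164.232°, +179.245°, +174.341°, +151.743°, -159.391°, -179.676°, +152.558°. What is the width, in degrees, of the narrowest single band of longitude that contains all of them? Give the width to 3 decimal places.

Sort the longitudes: -179.676°, -159.391°, +151.743°, +152.558°, +160.208°, +164.232°, +174.341°, +179.245°.
Eastward gaps between consecutive values (wrapping around): 20.285°, 311.134°, 0.815°, 7.650°, 4.024°, 10.109°, 4.904°, 1.079°.
Largest gap = 311.134° ⇒ minimal covering band is its complement: 360° − 311.134° = 48.866°.
Band runs from +151.743° eastward to -159.391°, crossing the antimeridian.

48.866°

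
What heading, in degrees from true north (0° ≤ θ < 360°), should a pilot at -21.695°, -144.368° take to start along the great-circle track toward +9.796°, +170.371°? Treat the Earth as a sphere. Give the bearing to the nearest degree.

301°

Δλ = 170.371 − -144.368 = 314.739°; wrapped into (−180°, 180°]: -45.261°.
θ = atan2( sin Δλ · cos φ₂ , cos φ₁ · sin φ₂ − sin φ₁ · cos φ₂ · cos Δλ )
  = atan2(-0.69996, 0.41449) = -59.367° → normalised to [0°, 360°): 300.633°.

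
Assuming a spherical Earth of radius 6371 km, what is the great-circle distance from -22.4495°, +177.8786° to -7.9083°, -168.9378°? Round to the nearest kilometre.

Δλ = -168.9378 − 177.8786 = -346.8164°; wrapped into (−180°, 180°]: 13.1836°.
Δφ = -7.9083 − -22.4495 = 14.5412°.
a = sin²(Δφ/2) + cos φ₁ · cos φ₂ · sin²(Δλ/2) = 0.028080.
c = 2·atan2(√a, √(1−a)) = 0.33673 rad → d = 6371·c ≈ 2145.30 km.

2145 km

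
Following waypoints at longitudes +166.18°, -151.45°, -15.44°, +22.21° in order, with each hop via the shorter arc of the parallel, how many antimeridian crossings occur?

1

Leg 1: +166.18° → -151.45°, shortest Δλ = 42.37° (east) — crosses 180°.
Leg 2: -151.45° → -15.44°, shortest Δλ = 136.01° (east) — does not cross 180°.
Leg 3: -15.44° → +22.21°, shortest Δλ = 37.65° (east) — does not cross 180°.
Total crossings: 1.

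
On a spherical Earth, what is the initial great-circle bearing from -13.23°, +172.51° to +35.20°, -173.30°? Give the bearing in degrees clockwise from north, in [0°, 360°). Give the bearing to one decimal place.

15.1°

Δλ = -173.30 − 172.51 = -345.81°; wrapped into (−180°, 180°]: 14.19°.
θ = atan2( sin Δλ · cos φ₂ , cos φ₁ · sin φ₂ − sin φ₁ · cos φ₂ · cos Δλ )
  = atan2(0.20031, 0.74244) = 15.099° → normalised to [0°, 360°): 15.099°.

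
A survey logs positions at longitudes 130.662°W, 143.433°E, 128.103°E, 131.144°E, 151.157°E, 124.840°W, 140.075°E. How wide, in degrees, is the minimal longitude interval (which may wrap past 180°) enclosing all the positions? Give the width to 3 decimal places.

107.057°

Sort the longitudes: -130.662°, -124.840°, +128.103°, +131.144°, +140.075°, +143.433°, +151.157°.
Eastward gaps between consecutive values (wrapping around): 5.822°, 252.943°, 3.041°, 8.931°, 3.358°, 7.724°, 78.181°.
Largest gap = 252.943° ⇒ minimal covering band is its complement: 360° − 252.943° = 107.057°.
Band runs from +128.103° eastward to -124.840°, crossing the antimeridian.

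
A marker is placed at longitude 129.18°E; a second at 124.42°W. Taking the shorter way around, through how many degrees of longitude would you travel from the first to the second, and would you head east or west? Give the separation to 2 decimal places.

Raw difference: -124.42 − 129.18 = -253.6°.
Normalise into (−180°, 180°]: -253.6° + 360° = 106.4°.
Positive ⇒ the second point lies to the east; separation 106.40°.

106.40° east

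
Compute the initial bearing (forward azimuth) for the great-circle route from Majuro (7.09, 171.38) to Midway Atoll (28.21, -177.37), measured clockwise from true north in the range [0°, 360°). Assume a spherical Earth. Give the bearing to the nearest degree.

25°

Δλ = -177.37 − 171.38 = -348.75°; wrapped into (−180°, 180°]: 11.25°.
θ = atan2( sin Δλ · cos φ₂ , cos φ₁ · sin φ₂ − sin φ₁ · cos φ₂ · cos Δλ )
  = atan2(0.17192, 0.36241) = 25.378° → normalised to [0°, 360°): 25.378°.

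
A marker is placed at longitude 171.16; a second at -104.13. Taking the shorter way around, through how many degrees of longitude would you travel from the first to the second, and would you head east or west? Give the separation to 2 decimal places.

Raw difference: -104.13 − 171.16 = -275.29°.
Normalise into (−180°, 180°]: -275.29° + 360° = 84.71°.
Positive ⇒ the second point lies to the east; separation 84.71°.

84.71° east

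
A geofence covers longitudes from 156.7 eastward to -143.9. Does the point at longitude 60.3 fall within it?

No

Band width going east from +156.7° to -143.9°: ((-143.9 − 156.7) mod 360) = 59.4°.
Offset of +60.3° east of the west edge: ((60.3 − 156.7) mod 360) = 263.6°.
263.6° > 59.4° ⇒ outside.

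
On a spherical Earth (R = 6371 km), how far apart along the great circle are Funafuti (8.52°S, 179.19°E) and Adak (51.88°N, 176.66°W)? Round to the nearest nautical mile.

3633 nmi

Δλ = -176.66 − 179.19 = -355.85°; wrapped into (−180°, 180°]: 4.15°.
Δφ = 51.88 − -8.52 = 60.40°.
a = sin²(Δφ/2) + cos φ₁ · cos φ₂ · sin²(Δλ/2) = 0.253829.
c = 2·atan2(√a, √(1−a)) = 1.05602 rad → d = 6371·c ≈ 6727.90 km ≈ 3632.77 nmi.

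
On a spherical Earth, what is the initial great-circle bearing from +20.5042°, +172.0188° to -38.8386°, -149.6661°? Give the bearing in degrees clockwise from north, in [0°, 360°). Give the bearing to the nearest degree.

Δλ = -149.6661 − 172.0188 = -321.6849°; wrapped into (−180°, 180°]: 38.3151°.
θ = atan2( sin Δλ · cos φ₂ , cos φ₁ · sin φ₂ − sin φ₁ · cos φ₂ · cos Δλ )
  = atan2(0.48292, -0.80147) = 148.929° → normalised to [0°, 360°): 148.929°.

149°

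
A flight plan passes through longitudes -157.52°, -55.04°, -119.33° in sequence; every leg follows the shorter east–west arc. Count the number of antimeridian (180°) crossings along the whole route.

Leg 1: -157.52° → -55.04°, shortest Δλ = 102.48° (east) — does not cross 180°.
Leg 2: -55.04° → -119.33°, shortest Δλ = -64.29° (west) — does not cross 180°.
Total crossings: 0.

0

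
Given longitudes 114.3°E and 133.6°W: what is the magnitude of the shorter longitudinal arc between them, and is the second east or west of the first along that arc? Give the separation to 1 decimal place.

112.1° east

Raw difference: -133.6 − 114.3 = -247.9°.
Normalise into (−180°, 180°]: -247.9° + 360° = 112.1°.
Positive ⇒ the second point lies to the east; separation 112.1°.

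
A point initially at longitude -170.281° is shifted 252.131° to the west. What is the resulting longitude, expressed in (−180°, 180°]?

-62.412°

Start at -170.281°; shift −252.131° → -422.412°.
-422.412° lies outside (−180°, 180°]; add 360° → -62.412°.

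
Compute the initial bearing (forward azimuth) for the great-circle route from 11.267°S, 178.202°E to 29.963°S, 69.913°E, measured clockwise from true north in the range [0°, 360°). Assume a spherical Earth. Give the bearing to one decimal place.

Δλ = 69.913 − 178.202 = -108.289°.
θ = atan2( sin Δλ · cos φ₂ , cos φ₁ · sin φ₂ − sin φ₁ · cos φ₂ · cos Δλ )
  = atan2(-0.82259, -0.54293) = -123.426° → normalised to [0°, 360°): 236.574°.

236.6°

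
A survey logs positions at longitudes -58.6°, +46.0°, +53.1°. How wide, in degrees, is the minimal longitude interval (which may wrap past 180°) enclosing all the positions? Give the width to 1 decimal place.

Sort the longitudes: -58.6°, +46.0°, +53.1°.
Eastward gaps between consecutive values (wrapping around): 104.6°, 7.1°, 248.3°.
Largest gap = 248.3° ⇒ minimal covering band is its complement: 360° − 248.3° = 111.7°.
Band runs from -58.6° eastward to +53.1°.

111.7°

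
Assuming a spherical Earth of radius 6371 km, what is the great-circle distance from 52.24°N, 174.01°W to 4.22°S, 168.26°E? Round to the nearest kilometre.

Δλ = 168.26 − -174.01 = 342.27°; wrapped into (−180°, 180°]: -17.73°.
Δφ = -4.22 − 52.24 = -56.46°.
a = sin²(Δφ/2) + cos φ₁ · cos φ₂ · sin²(Δλ/2) = 0.238244.
c = 2·atan2(√a, √(1−a)) = 1.01983 rad → d = 6371·c ≈ 6497.33 km.

6497 km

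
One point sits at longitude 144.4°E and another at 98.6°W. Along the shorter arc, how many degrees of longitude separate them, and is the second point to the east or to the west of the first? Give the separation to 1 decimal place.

117.0° east

Raw difference: -98.6 − 144.4 = -243.0°.
Normalise into (−180°, 180°]: -243.0° + 360° = 117.0°.
Positive ⇒ the second point lies to the east; separation 117.0°.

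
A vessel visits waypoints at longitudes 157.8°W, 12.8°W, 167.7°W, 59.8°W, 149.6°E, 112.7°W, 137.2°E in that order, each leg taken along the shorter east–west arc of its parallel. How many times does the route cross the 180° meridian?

Leg 1: -157.8° → -12.8°, shortest Δλ = 145.0° (east) — does not cross 180°.
Leg 2: -12.8° → -167.7°, shortest Δλ = -154.9° (west) — does not cross 180°.
Leg 3: -167.7° → -59.8°, shortest Δλ = 107.9° (east) — does not cross 180°.
Leg 4: -59.8° → +149.6°, shortest Δλ = -150.6° (west) — crosses 180°.
Leg 5: +149.6° → -112.7°, shortest Δλ = 97.7° (east) — crosses 180°.
Leg 6: -112.7° → +137.2°, shortest Δλ = -110.1° (west) — crosses 180°.
Total crossings: 3.

3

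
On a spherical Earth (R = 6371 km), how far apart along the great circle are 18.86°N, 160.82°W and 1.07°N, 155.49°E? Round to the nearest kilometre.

Δλ = 155.49 − -160.82 = 316.31°; wrapped into (−180°, 180°]: -43.69°.
Δφ = 1.07 − 18.86 = -17.79°.
a = sin²(Δφ/2) + cos φ₁ · cos φ₂ · sin²(Δλ/2) = 0.154908.
c = 2·atan2(√a, √(1−a)) = 0.80905 rad → d = 6371·c ≈ 5154.48 km.

5154 km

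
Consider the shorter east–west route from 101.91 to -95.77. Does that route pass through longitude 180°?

Naïve |-95.77 − 101.91| = 197.68° > 180°, so the shorter arc goes the other way round — across 180°.
Signed shortest Δλ = ((-95.77 − 101.91 + 180) mod 360) − 180 = 162.32°.
Going east by 162.32° from +101.91° passes through 180° before reaching -95.77°.

Yes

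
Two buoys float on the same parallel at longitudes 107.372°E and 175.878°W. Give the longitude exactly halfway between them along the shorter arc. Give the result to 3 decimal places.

Signed shortest Δλ from +107.372° to -175.878° is +76.750°.
Midpoint longitude = +107.372° + (+76.750°)/2 = +107.372° + 38.375° = +145.747°.
(The naïve average (+107.372 + -175.878)/2 = -34.253° is on the wrong side of the globe.)

145.747°E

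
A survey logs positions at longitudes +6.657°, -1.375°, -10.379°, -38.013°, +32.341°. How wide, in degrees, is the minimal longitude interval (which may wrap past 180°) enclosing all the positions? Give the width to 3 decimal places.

70.354°

Sort the longitudes: -38.013°, -10.379°, -1.375°, +6.657°, +32.341°.
Eastward gaps between consecutive values (wrapping around): 27.634°, 9.004°, 8.032°, 25.684°, 289.646°.
Largest gap = 289.646° ⇒ minimal covering band is its complement: 360° − 289.646° = 70.354°.
Band runs from -38.013° eastward to +32.341°.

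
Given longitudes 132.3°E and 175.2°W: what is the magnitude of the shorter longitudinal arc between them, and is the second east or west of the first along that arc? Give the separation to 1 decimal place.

Raw difference: -175.2 − 132.3 = -307.5°.
Normalise into (−180°, 180°]: -307.5° + 360° = 52.5°.
Positive ⇒ the second point lies to the east; separation 52.5°.

52.5° east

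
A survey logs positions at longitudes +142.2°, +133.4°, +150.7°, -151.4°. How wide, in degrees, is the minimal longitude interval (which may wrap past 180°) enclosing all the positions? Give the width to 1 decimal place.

75.2°

Sort the longitudes: -151.4°, +133.4°, +142.2°, +150.7°.
Eastward gaps between consecutive values (wrapping around): 284.8°, 8.8°, 8.5°, 57.9°.
Largest gap = 284.8° ⇒ minimal covering band is its complement: 360° − 284.8° = 75.2°.
Band runs from +133.4° eastward to -151.4°, crossing the antimeridian.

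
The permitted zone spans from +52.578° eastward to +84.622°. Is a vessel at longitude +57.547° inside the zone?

Yes

Band width going east from +52.578° to +84.622°: ((84.622 − 52.578) mod 360) = 32.044°.
Offset of +57.547° east of the west edge: ((57.547 − 52.578) mod 360) = 4.969°.
4.969° ≤ 32.044° ⇒ inside.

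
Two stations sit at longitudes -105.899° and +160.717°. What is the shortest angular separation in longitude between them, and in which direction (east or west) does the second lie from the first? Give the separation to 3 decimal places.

93.384° west

Raw difference: 160.717 − -105.899 = 266.616°.
Normalise into (−180°, 180°]: 266.616° − 360° = -93.384°.
Negative ⇒ the second point lies to the west; separation 93.384°.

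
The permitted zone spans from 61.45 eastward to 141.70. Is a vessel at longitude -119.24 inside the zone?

No

Band width going east from +61.45° to +141.70°: ((141.70 − 61.45) mod 360) = 80.25°.
Offset of -119.24° east of the west edge: ((-119.24 − 61.45) mod 360) = 179.31°.
179.31° > 80.25° ⇒ outside.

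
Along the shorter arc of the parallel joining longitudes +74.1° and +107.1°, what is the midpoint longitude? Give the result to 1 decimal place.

+90.6°

Signed shortest Δλ from +74.1° to +107.1° is +33.0°.
Midpoint longitude = +74.1° + (+33.0°)/2 = +74.1° + 16.5° = +90.6°.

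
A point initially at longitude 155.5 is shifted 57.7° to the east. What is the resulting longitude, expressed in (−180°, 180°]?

Start at +155.5°; shift +57.7° → +213.2°.
+213.2° lies outside (−180°, 180°]; subtract 360° → -146.8°.

-146.8°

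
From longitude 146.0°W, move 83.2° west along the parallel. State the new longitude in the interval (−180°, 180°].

130.8°E

Start at -146.0°; shift −83.2° → -229.2°.
-229.2° lies outside (−180°, 180°]; add 360° → +130.8°.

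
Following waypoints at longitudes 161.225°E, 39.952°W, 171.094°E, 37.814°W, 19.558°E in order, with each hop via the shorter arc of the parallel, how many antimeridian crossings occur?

Leg 1: +161.225° → -39.952°, shortest Δλ = 158.823° (east) — crosses 180°.
Leg 2: -39.952° → +171.094°, shortest Δλ = -148.954° (west) — crosses 180°.
Leg 3: +171.094° → -37.814°, shortest Δλ = 151.092° (east) — crosses 180°.
Leg 4: -37.814° → +19.558°, shortest Δλ = 57.372° (east) — does not cross 180°.
Total crossings: 3.

3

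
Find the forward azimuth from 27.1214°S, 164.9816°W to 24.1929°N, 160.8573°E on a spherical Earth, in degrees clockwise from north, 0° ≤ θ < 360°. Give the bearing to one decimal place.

324.1°

Δλ = 160.8573 − -164.9816 = 325.8389°; wrapped into (−180°, 180°]: -34.1611°.
θ = atan2( sin Δλ · cos φ₂ , cos φ₁ · sin φ₂ − sin φ₁ · cos φ₂ · cos Δλ )
  = atan2(-0.51220, 0.70884) = -35.852° → normalised to [0°, 360°): 324.148°.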